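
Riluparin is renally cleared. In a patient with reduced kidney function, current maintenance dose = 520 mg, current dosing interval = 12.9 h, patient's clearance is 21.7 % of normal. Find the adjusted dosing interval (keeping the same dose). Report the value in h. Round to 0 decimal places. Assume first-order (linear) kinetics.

59 h

To keep the same average steady-state level, dosing rate must scale with clearance.
CL ratio = 21.7 / 100 = 0.2170
New interval (same dose) = 12.9 / 0.2170 = 59.45 h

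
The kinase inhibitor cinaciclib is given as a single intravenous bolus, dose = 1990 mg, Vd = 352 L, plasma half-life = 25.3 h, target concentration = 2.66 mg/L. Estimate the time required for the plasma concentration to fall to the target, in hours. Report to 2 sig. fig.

28 h

C₀ = Dose / Vd = 1990 / 352 = 5.653 mg/L
k = ln2 / t½ = 0.693147 / 25.3 = 0.02740 h⁻¹
t = ln(C₀ / C) / k = ln(5.653 / 2.66) / 0.02740
  = ln(2.125) / 0.02740 = 0.7538 / 0.02740 = 27.51 h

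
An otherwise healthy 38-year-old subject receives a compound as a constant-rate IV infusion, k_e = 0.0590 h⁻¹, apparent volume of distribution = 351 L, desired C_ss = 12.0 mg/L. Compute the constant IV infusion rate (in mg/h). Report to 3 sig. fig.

249 mg/h

CL = k × Vd = 0.05900 × 351 = 20.71 L/h
At steady state, infusion rate R₀ = Css × CL = 12.0 × 20.71 = 248.5 mg/h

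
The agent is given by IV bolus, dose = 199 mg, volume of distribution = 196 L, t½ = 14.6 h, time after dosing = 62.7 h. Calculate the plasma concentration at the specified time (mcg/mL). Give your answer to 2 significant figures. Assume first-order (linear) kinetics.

C₀ = Dose / Vd = 199.0 / 196 = 1.015 mg/L
k = ln2 / t½ = 0.693147 / 14.6 = 0.04748 h⁻¹
C = C₀ · e^(−k·t) = 1.015 × e^(−0.04748 × 62.7)
  = 1.015 × 0.05095 = 0.05171 mg/L
(0.05171 mg/L = 0.05171 mcg/mL)

0.052 mcg/mL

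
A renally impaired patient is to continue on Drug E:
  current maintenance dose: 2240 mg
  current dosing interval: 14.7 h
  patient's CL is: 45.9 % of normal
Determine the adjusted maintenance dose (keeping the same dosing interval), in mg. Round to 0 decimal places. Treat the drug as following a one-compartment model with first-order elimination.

To keep the same average steady-state level, dosing rate must scale with clearance.
CL ratio = 45.9 / 100 = 0.4590
New dose (same interval) = 2240 × 0.4590 = 1028 mg

1028 mg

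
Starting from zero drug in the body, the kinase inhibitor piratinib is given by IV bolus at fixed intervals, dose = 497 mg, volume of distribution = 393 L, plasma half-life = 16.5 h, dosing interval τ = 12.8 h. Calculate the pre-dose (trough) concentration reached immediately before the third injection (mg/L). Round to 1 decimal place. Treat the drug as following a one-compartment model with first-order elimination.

C₀ per dose = Dose / Vd = 497 / 393 = 1.265 mg/L
k = ln2 / t½ = 0.693147 / 16.5 = 0.04201 h⁻¹
Fraction remaining after one interval: r = e^(−kτ) = e^(−0.04201 × 12.8) = 0.5841
Before dose 3, 2 doses have been given (aged 1τ, 2τ).
C_trough = C₀ × (r + r²) = 1.265 × (0.5841 + 0.3412) = 1.171 mg/L

1.2 mg/L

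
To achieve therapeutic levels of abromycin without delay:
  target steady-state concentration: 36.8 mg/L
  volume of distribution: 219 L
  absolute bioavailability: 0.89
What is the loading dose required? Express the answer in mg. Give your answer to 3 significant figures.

9060 mg

LD = Css × Vd / F = 36.8 × 219 / 0.89 = 9055 mg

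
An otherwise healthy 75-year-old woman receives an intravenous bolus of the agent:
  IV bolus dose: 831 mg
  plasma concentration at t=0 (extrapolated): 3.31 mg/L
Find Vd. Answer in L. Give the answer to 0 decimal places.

Vd = Dose / C₀ = 831.0 / 3.31 = 251.1 L

251 L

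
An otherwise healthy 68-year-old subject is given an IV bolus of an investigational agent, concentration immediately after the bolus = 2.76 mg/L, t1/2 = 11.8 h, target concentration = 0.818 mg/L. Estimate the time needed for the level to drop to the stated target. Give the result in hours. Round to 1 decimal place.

20.7 h

k = ln2 / t½ = 0.693147 / 11.8 = 0.05874 h⁻¹
t = ln(C₀ / C) / k = ln(2.760 / 0.818) / 0.05874
  = ln(3.374) / 0.05874 = 1.216 / 0.05874 = 20.70 h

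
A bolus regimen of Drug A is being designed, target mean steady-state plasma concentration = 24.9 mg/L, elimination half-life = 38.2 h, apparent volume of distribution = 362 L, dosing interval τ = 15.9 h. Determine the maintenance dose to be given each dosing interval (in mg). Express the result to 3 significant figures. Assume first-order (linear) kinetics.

k = ln2 / t½ = 0.693147 / 38.2 = 0.01815 h⁻¹
CL = k × Vd = 0.01815 × 362 = 6.570 L/h
At steady state, Dose/τ = Css × CL.
Dose = Css × CL × τ = 24.9 × 6.570 × 15.9 = 2601 mg

2600 mg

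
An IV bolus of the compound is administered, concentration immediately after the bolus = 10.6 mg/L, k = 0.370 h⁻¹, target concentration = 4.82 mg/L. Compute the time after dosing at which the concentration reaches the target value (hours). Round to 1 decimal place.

t = ln(C₀ / C) / k = ln(10.60 / 4.82) / 0.3700
  = ln(2.199) / 0.3700 = 0.7880 / 0.3700 = 2.130 h

2.1 h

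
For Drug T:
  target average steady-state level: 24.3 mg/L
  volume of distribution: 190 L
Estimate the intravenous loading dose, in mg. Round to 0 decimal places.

LD = Css × Vd = 24.3 × 190 = 4617 mg

4617 mg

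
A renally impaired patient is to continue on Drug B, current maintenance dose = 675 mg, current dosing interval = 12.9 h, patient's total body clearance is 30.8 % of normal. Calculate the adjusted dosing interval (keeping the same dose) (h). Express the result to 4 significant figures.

41.88 h

To keep the same average steady-state level, dosing rate must scale with clearance.
CL ratio = 30.8 / 100 = 0.3080
New interval (same dose) = 12.9 / 0.3080 = 41.88 h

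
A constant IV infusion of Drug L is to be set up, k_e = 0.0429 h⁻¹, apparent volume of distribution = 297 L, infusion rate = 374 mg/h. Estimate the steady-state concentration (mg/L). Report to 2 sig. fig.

29 mg/L

CL = k × Vd = 0.04290 × 297 = 12.74 L/h
At steady state Css = R₀ / CL = 374 / 12.74 = 29.36 mg/L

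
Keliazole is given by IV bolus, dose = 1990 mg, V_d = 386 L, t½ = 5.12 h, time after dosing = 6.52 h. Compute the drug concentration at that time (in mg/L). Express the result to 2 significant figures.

C₀ = Dose / Vd = 1990 / 386 = 5.155 mg/L
k = ln2 / t½ = 0.693147 / 5.12 = 0.1354 h⁻¹
C = C₀ · e^(−k·t) = 5.155 × e^(−0.1354 × 6.52)
  = 5.155 × 0.4136 = 2.132 mg/L

2.1 mg/L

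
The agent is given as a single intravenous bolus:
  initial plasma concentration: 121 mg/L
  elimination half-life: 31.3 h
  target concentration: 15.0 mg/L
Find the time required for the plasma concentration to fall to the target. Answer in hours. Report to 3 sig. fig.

k = ln2 / t½ = 0.693147 / 31.3 = 0.02215 h⁻¹
t = ln(C₀ / C) / k = ln(121.0 / 15.0) / 0.02215
  = ln(8.067) / 0.02215 = 2.088 / 0.02215 = 94.27 h

94.3 h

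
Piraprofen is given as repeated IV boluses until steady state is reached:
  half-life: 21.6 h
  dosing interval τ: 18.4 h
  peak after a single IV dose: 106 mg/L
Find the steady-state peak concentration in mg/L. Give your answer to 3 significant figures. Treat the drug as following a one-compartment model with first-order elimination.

238 mg/L

k = ln2 / t½ = 0.693147 / 21.6 = 0.03209 h⁻¹
e^(−kτ) = e^(−0.03209 × 18.4) = 0.5541
Accumulation ratio R = 1 / (1 − e^(−kτ)) = 1 / (1 − 0.5541) = 2.243
Steady-state peak = C₀ × R = 106 × 2.243 = 237.8 mg/L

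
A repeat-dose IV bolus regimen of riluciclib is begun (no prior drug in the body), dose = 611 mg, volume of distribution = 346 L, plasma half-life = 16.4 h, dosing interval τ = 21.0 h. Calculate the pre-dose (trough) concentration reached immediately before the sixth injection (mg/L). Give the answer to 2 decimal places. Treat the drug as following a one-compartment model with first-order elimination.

C₀ per dose = Dose / Vd = 611 / 346 = 1.766 mg/L
k = ln2 / t½ = 0.693147 / 16.4 = 0.04227 h⁻¹
Fraction remaining after one interval: r = e^(−kτ) = e^(−0.04227 × 21.0) = 0.4116
Before dose 6, 5 doses have been given (aged 1τ, 2τ, 3τ, 4τ, 5τ).
C_trough = C₀ × (r + r² + … + r^5) = C₀ × r(1−r^5)/(1−r)
        = 1.766 × 0.4116 × (1 − 0.01181) / (1 − 0.4116) = 1.221 mg/L

1.22 mg/L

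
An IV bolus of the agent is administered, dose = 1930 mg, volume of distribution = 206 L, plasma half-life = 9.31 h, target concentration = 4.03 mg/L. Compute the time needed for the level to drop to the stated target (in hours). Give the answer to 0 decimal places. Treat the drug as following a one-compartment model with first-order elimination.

11 h

C₀ = Dose / Vd = 1930 / 206 = 9.369 mg/L
k = ln2 / t½ = 0.693147 / 9.31 = 0.07445 h⁻¹
t = ln(C₀ / C) / k = ln(9.369 / 4.03) / 0.07445
  = ln(2.325) / 0.07445 = 0.8437 / 0.07445 = 11.33 h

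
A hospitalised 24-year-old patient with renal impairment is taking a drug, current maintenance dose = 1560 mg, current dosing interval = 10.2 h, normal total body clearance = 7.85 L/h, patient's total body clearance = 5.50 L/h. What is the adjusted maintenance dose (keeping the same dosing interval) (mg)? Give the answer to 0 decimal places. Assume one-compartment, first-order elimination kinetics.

1093 mg

To keep the same average steady-state level, dosing rate must scale with clearance.
CL ratio = 5.50 / 7.85 = 0.7006
New dose (same interval) = 1560 × 0.7006 = 1093 mg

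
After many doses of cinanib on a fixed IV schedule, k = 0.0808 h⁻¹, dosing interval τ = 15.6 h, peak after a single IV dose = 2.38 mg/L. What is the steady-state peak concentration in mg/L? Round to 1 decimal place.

3.3 mg/L

e^(−kτ) = e^(−0.08080 × 15.6) = 0.2835
Accumulation ratio R = 1 / (1 − e^(−kτ)) = 1 / (1 − 0.2835) = 1.396
Steady-state peak = C₀ × R = 2.38 × 1.396 = 3.322 mg/L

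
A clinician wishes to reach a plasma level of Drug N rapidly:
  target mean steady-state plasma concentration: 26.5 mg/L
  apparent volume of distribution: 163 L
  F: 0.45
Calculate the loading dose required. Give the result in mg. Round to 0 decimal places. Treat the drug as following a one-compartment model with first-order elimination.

9599 mg

LD = Css × Vd / F = 26.5 × 163 / 0.45 = 9599 mg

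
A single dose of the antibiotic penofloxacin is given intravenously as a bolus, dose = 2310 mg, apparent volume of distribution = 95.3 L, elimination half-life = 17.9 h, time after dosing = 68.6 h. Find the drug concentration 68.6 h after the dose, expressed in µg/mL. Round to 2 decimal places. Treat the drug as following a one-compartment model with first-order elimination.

1.70 µg/mL

C₀ = Dose / Vd = 2310 / 95.3 = 24.24 mg/L
k = ln2 / t½ = 0.693147 / 17.9 = 0.03872 h⁻¹
C = C₀ · e^(−k·t) = 24.24 × e^(−0.03872 × 68.6)
  = 24.24 × 0.07022 = 1.702 mg/L
(1.702 mg/L = 1.702 µg/mL)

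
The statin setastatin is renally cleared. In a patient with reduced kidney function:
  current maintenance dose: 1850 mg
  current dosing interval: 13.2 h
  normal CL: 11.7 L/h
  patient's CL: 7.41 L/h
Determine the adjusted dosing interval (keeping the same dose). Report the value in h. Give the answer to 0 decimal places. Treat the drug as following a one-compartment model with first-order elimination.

21 h

To keep the same average steady-state level, dosing rate must scale with clearance.
CL ratio = 7.41 / 11.7 = 0.6333
New interval (same dose) = 13.2 / 0.6333 = 20.84 h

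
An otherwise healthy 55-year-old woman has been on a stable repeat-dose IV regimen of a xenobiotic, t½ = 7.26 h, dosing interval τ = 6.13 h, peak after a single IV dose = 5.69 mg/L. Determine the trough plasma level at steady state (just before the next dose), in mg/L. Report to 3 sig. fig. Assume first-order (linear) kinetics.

7.15 mg/L

k = ln2 / t½ = 0.693147 / 7.26 = 0.09547 h⁻¹
e^(−kτ) = e^(−0.09547 × 6.13) = 0.5570
Accumulation ratio R = 1 / (1 − e^(−kτ)) = 1 / (1 − 0.5570) = 2.257
Steady-state trough = C₀ × R × e^(−kτ) = 5.69 × 2.257 × 0.5570 = 7.153 mg/L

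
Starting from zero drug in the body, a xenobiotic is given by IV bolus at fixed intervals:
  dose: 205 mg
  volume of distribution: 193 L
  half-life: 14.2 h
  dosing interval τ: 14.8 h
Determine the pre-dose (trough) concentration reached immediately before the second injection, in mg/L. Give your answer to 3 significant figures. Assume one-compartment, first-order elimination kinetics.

0.516 mg/L

C₀ per dose = Dose / Vd = 205 / 193 = 1.062 mg/L
k = ln2 / t½ = 0.693147 / 14.2 = 0.04881 h⁻¹
Fraction remaining after one interval: r = e^(−kτ) = e^(−0.04881 × 14.8) = 0.4856
Before dose 2, 1 dose has been given (aged 1τ).
C_trough = C₀ × r = 1.062 × 0.4856 = 0.5157 mg/L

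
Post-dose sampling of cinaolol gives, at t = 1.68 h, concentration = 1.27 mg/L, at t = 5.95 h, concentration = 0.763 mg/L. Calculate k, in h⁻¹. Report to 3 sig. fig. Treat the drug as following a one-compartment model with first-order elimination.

k = ln(C₁/C₂) / (t₂ − t₁) = ln(1.27/0.763) / (5.95 − 1.68)
  = 0.5095 / 4.270 = 0.1193 h⁻¹

0.119 h⁻¹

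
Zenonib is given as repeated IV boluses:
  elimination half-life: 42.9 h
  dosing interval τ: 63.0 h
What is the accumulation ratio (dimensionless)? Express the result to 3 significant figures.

k = ln2 / t½ = 0.693147 / 42.9 = 0.01616 h⁻¹
e^(−kτ) = e^(−0.01616 × 63.0) = 0.3613
Accumulation ratio R = 1 / (1 − e^(−kτ)) = 1 / (1 − 0.3613) = 1.566

1.57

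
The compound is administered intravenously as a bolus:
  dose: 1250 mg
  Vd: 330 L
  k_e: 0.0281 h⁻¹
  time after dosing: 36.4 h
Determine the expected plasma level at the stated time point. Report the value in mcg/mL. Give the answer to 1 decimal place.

1.4 mcg/mL

C₀ = Dose / Vd = 1250 / 330 = 3.788 mg/L
C = C₀ · e^(−k·t) = 3.788 × e^(−0.02810 × 36.4)
  = 3.788 × 0.3596 = 1.362 mg/L
(1.362 mg/L = 1.362 mcg/mL)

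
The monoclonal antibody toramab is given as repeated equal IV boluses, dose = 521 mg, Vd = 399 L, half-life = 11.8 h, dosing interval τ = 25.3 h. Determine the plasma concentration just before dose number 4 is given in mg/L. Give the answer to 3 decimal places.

0.377 mg/L

C₀ per dose = Dose / Vd = 521 / 399 = 1.306 mg/L
k = ln2 / t½ = 0.693147 / 11.8 = 0.05874 h⁻¹
Fraction remaining after one interval: r = e^(−kτ) = e^(−0.05874 × 25.3) = 0.2262
Before dose 4, 3 doses have been given (aged 1τ, 2τ, 3τ).
C_trough = C₀ × (r + r² + … + r^3) = C₀ × r(1−r^3)/(1−r)
        = 1.306 × 0.2262 × (1 − 0.01157) / (1 − 0.2262) = 0.3774 mg/L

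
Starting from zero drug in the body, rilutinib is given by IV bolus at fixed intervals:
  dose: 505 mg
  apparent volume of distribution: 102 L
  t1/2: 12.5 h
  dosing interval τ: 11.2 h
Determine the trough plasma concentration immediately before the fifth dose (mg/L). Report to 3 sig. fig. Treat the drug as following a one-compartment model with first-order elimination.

C₀ per dose = Dose / Vd = 505 / 102 = 4.951 mg/L
k = ln2 / t½ = 0.693147 / 12.5 = 0.05545 h⁻¹
Fraction remaining after one interval: r = e^(−kτ) = e^(−0.05545 × 11.2) = 0.5374
Before dose 5, 4 doses have been given (aged 1τ, 2τ, 3τ, 4τ).
C_trough = C₀ × (r + r² + … + r^4) = C₀ × r(1−r^4)/(1−r)
        = 4.951 × 0.5374 × (1 − 0.08340) / (1 − 0.5374) = 5.272 mg/L

5.27 mg/L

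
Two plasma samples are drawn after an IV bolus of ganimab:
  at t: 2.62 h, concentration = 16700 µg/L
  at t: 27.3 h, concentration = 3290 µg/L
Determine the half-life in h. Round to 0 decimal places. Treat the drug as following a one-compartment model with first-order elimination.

11 h

k = ln(C₁/C₂) / (t₂ − t₁) = ln(16700/3290) / (27.3 − 2.62)
  = 1.625 / 24.68 = 0.06584 h⁻¹
t½ = ln2 / k = 0.693147 / 0.06584 = 10.53 h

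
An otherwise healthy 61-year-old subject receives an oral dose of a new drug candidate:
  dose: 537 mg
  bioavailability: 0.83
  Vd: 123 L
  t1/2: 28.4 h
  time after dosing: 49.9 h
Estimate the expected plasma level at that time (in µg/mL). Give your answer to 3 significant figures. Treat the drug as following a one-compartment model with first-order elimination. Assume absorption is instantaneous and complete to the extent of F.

Amount reaching circulation = F × Dose = 0.83 × 537.0 = 445.7 mg
C₀ = F·Dose / Vd = 445.7 / 123 = 3.624 mg/L
k = ln2 / t½ = 0.693147 / 28.4 = 0.02441 h⁻¹
C = C₀ · e^(−k·t) = 3.624 × e^(−0.02441 × 49.9)
  = 3.624 × 0.2958 = 1.072 mg/L
(1.072 mg/L = 1.072 µg/mL)

1.07 µg/mL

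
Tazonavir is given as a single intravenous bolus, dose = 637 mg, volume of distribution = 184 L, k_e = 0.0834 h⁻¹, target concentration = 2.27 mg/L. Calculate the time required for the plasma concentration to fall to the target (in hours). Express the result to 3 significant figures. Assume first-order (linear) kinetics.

C₀ = Dose / Vd = 637.0 / 184 = 3.462 mg/L
t = ln(C₀ / C) / k = ln(3.462 / 2.27) / 0.08340
  = ln(1.525) / 0.08340 = 0.4220 / 0.08340 = 5.060 h

5.06 h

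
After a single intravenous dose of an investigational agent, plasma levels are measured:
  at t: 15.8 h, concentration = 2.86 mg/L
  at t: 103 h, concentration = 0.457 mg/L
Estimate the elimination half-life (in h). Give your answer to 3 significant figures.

k = ln(C₁/C₂) / (t₂ − t₁) = ln(2.86/0.457) / (103 − 15.8)
  = 1.834 / 87.20 = 0.02103 h⁻¹
t½ = ln2 / k = 0.693147 / 0.02103 = 32.96 h

33.0 h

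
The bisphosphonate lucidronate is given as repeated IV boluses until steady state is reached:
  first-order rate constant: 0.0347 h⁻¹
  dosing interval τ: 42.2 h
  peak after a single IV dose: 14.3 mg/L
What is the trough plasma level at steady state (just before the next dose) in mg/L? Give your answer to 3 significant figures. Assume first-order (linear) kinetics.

e^(−kτ) = e^(−0.03470 × 42.2) = 0.2312
Accumulation ratio R = 1 / (1 − e^(−kτ)) = 1 / (1 − 0.2312) = 1.301
Steady-state trough = C₀ × R × e^(−kτ) = 14.3 × 1.301 × 0.2312 = 4.301 mg/L

4.30 mg/L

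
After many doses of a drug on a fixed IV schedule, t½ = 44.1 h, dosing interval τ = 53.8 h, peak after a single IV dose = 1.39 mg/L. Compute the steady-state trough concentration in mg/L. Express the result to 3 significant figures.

1.05 mg/L

k = ln2 / t½ = 0.693147 / 44.1 = 0.01572 h⁻¹
e^(−kτ) = e^(−0.01572 × 53.8) = 0.4292
Accumulation ratio R = 1 / (1 − e^(−kτ)) = 1 / (1 − 0.4292) = 1.752
Steady-state trough = C₀ × R × e^(−kτ) = 1.39 × 1.752 × 0.4292 = 1.045 mg/L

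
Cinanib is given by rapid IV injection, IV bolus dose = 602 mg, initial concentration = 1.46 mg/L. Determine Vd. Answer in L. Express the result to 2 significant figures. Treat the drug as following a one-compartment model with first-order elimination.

410 L

Vd = Dose / C₀ = 602.0 / 1.46 = 412.3 L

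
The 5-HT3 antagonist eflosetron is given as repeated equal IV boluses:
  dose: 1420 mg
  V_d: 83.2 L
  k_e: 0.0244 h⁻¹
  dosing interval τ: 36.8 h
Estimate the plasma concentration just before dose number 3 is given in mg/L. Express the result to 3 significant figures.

C₀ per dose = Dose / Vd = 1420 / 83.2 = 17.07 mg/L
Fraction remaining after one interval: r = e^(−kτ) = e^(−0.02440 × 36.8) = 0.4074
Before dose 3, 2 doses have been given (aged 1τ, 2τ).
C_trough = C₀ × (r + r²) = 17.07 × (0.4074 + 0.1660) = 9.788 mg/L

9.79 mg/L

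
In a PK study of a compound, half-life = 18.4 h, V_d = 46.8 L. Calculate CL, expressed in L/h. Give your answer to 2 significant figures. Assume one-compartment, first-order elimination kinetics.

1.8 L/h

k = ln2 / t½ = 0.693147 / 18.4 = 0.03767 h⁻¹
CL = k × Vd = 0.03767 × 46.8 = 1.763 L/h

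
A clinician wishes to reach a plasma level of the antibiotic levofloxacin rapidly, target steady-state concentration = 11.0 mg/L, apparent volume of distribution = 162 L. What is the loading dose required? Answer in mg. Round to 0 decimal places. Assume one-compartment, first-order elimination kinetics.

LD = Css × Vd = 11.0 × 162 = 1782 mg

1782 mg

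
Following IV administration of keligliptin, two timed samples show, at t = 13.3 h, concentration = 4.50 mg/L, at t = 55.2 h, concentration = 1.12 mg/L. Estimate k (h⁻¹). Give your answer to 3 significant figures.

k = ln(C₁/C₂) / (t₂ − t₁) = ln(4.50/1.12) / (55.2 − 13.3)
  = 1.391 / 41.90 = 0.03320 h⁻¹

0.0332 h⁻¹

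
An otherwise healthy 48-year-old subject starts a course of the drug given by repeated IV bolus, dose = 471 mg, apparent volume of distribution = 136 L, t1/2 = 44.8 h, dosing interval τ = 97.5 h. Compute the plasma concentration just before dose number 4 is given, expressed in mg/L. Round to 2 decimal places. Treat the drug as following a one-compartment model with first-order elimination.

0.97 mg/L

C₀ per dose = Dose / Vd = 471 / 136 = 3.463 mg/L
k = ln2 / t½ = 0.693147 / 44.8 = 0.01547 h⁻¹
Fraction remaining after one interval: r = e^(−kτ) = e^(−0.01547 × 97.5) = 0.2213
Before dose 4, 3 doses have been given (aged 1τ, 2τ, 3τ).
C_trough = C₀ × (r + r² + … + r^3) = C₀ × r(1−r^3)/(1−r)
        = 3.463 × 0.2213 × (1 − 0.01084) / (1 − 0.2213) = 0.9735 mg/L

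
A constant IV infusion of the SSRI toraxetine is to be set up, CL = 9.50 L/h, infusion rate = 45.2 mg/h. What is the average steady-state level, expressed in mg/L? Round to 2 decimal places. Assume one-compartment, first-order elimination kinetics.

At steady state Css = R₀ / CL = 45.2 / 9.500 = 4.758 mg/L

4.76 mg/L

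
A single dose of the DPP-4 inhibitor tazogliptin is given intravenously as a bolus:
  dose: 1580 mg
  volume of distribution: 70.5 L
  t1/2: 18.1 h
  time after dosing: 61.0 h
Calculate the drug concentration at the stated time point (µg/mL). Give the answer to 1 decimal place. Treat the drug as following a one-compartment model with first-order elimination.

2.2 µg/mL

C₀ = Dose / Vd = 1580 / 70.5 = 22.41 mg/L
k = ln2 / t½ = 0.693147 / 18.1 = 0.03830 h⁻¹
C = C₀ · e^(−k·t) = 22.41 × e^(−0.03830 × 61.0)
  = 22.41 × 0.09668 = 2.167 mg/L
(2.167 mg/L = 2.167 µg/mL)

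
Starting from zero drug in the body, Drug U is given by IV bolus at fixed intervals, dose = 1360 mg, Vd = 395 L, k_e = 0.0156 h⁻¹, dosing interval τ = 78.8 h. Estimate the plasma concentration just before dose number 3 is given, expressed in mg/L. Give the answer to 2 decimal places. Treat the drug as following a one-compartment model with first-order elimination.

1.30 mg/L

C₀ per dose = Dose / Vd = 1360 / 395 = 3.443 mg/L
Fraction remaining after one interval: r = e^(−kτ) = e^(−0.01560 × 78.8) = 0.2925
Before dose 3, 2 doses have been given (aged 1τ, 2τ).
C_trough = C₀ × (r + r²) = 3.443 × (0.2925 + 0.08556) = 1.302 mg/L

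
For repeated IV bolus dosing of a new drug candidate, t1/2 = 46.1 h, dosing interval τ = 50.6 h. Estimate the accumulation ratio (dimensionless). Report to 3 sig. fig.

1.88

k = ln2 / t½ = 0.693147 / 46.1 = 0.01504 h⁻¹
e^(−kτ) = e^(−0.01504 × 50.6) = 0.4672
Accumulation ratio R = 1 / (1 − e^(−kτ)) = 1 / (1 − 0.4672) = 1.877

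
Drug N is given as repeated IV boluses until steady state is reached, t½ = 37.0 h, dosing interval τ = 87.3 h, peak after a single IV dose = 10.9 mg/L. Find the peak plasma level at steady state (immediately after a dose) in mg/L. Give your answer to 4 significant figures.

k = ln2 / t½ = 0.693147 / 37.0 = 0.01873 h⁻¹
e^(−kτ) = e^(−0.01873 × 87.3) = 0.1949
Accumulation ratio R = 1 / (1 − e^(−kτ)) = 1 / (1 − 0.1949) = 1.242
Steady-state peak = C₀ × R = 10.9 × 1.242 = 13.54 mg/L

13.54 mg/L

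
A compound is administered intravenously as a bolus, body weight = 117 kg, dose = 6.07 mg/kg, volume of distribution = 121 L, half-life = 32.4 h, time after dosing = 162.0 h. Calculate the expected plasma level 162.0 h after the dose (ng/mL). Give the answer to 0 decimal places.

183 ng/mL

Total dose = 6.07 × 117 = 710.2 mg
C₀ = Dose / Vd = 710.2 / 121 = 5.869 mg/L
k = ln2 / t½ = 0.693147 / 32.4 = 0.02139 h⁻¹
t / t½ = 162.0 / 32.4 = 5 half-lives
C = C₀ × (1/2)^5 = 5.869 × 0.03125 = 0.1834 mg/L
Convert: 0.1834 mg/L × 1000 = 183.4 ng/mL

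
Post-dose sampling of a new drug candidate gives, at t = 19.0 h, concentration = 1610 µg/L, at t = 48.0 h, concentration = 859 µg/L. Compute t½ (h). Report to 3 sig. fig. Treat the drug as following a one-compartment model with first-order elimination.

k = ln(C₁/C₂) / (t₂ − t₁) = ln(1610/859) / (48.0 − 19.0)
  = 0.6282 / 29.00 = 0.02166 h⁻¹
t½ = ln2 / k = 0.693147 / 0.02166 = 32.00 h

32.0 h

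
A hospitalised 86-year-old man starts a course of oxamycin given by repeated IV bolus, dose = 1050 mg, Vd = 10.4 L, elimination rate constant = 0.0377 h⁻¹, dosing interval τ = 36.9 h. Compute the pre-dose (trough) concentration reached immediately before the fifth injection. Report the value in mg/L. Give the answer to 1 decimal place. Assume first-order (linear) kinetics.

33.3 mg/L

C₀ per dose = Dose / Vd = 1050 / 10.4 = 101.0 mg/L
Fraction remaining after one interval: r = e^(−kτ) = e^(−0.03770 × 36.9) = 0.2488
Before dose 5, 4 doses have been given (aged 1τ, 2τ, 3τ, 4τ).
C_trough = C₀ × (r + r² + … + r^4) = C₀ × r(1−r^4)/(1−r)
        = 101.0 × 0.2488 × (1 − 0.003832) / (1 − 0.2488) = 33.32 mg/L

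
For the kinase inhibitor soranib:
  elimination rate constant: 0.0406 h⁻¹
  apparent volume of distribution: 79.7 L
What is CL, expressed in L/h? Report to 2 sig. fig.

3.2 L/h

CL = k × Vd = 0.0406 × 79.7 = 3.236 L/h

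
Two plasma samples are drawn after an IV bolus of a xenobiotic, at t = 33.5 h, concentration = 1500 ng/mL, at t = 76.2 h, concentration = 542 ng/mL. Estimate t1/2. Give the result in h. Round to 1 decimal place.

29.1 h

k = ln(C₁/C₂) / (t₂ − t₁) = ln(1500/542) / (76.2 − 33.5)
  = 1.018 / 42.70 = 0.02384 h⁻¹
t½ = ln2 / k = 0.693147 / 0.02384 = 29.07 h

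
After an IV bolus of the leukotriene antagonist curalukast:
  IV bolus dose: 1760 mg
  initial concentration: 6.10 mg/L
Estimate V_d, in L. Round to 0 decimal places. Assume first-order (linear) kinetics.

Vd = Dose / C₀ = 1760 / 6.10 = 288.5 L

289 L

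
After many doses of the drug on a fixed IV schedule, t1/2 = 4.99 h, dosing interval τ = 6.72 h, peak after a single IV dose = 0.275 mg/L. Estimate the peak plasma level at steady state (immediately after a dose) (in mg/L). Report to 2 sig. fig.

0.45 mg/L

k = ln2 / t½ = 0.693147 / 4.99 = 0.1389 h⁻¹
e^(−kτ) = e^(−0.1389 × 6.72) = 0.3932
Accumulation ratio R = 1 / (1 − e^(−kτ)) = 1 / (1 − 0.3932) = 1.648
Steady-state peak = C₀ × R = 0.275 × 1.648 = 0.4532 mg/L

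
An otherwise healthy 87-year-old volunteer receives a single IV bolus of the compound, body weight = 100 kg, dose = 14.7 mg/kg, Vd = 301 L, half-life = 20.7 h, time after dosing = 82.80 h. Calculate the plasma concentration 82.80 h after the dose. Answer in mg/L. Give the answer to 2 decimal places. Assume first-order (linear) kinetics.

Total dose = 14.7 × 100 = 1470 mg
C₀ = Dose / Vd = 1470 / 301 = 4.884 mg/L
k = ln2 / t½ = 0.693147 / 20.7 = 0.03349 h⁻¹
t / t½ = 82.80 / 20.7 = 4 half-lives
C = C₀ × (1/2)^4 = 4.884 × 0.06250 = 0.3053 mg/L

0.31 mg/L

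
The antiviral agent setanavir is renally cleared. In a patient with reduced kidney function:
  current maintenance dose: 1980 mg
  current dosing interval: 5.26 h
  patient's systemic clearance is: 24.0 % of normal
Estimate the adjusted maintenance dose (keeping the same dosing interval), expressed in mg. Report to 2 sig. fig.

480 mg

To keep the same average steady-state level, dosing rate must scale with clearance.
CL ratio = 24.0 / 100 = 0.2400
New dose (same interval) = 1980 × 0.2400 = 475.2 mg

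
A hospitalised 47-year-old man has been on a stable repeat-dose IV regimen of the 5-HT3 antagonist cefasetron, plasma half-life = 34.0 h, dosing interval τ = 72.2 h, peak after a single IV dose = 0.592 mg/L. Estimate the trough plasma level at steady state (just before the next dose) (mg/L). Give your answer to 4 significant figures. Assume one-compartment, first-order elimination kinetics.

k = ln2 / t½ = 0.693147 / 34.0 = 0.02039 h⁻¹
e^(−kτ) = e^(−0.02039 × 72.2) = 0.2294
Accumulation ratio R = 1 / (1 − e^(−kτ)) = 1 / (1 − 0.2294) = 1.298
Steady-state trough = C₀ × R × e^(−kτ) = 0.592 × 1.298 × 0.2294 = 0.1763 mg/L

0.1763 mg/L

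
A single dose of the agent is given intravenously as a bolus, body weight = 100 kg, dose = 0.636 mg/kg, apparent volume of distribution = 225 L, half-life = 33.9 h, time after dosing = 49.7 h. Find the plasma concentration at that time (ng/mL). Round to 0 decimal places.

102 ng/mL

Total dose = 0.636 × 100 = 63.60 mg
C₀ = Dose / Vd = 63.60 / 225 = 0.2827 mg/L
k = ln2 / t½ = 0.693147 / 33.9 = 0.02045 h⁻¹
C = C₀ · e^(−k·t) = 0.2827 × e^(−0.02045 × 49.7)
  = 0.2827 × 0.3619 = 0.1023 mg/L
Convert: 0.1023 mg/L × 1000 = 102.3 ng/mL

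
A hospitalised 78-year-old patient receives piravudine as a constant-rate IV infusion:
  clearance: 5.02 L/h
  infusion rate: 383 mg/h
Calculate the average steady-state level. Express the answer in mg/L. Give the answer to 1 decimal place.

At steady state Css = R₀ / CL = 383 / 5.020 = 76.29 mg/L

76.3 mg/L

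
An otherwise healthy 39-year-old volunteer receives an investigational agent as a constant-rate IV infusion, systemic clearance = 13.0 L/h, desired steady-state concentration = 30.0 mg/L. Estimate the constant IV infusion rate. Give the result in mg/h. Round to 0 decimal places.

390 mg/h

At steady state, infusion rate R₀ = Css × CL = 30.0 × 13.00 = 390.0 mg/h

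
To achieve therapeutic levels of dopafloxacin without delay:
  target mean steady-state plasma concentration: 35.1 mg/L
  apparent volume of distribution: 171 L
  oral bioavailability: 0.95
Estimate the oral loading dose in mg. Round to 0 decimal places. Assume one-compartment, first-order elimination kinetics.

6318 mg

LD = Css × Vd / F = 35.1 × 171 / 0.95 = 6318 mg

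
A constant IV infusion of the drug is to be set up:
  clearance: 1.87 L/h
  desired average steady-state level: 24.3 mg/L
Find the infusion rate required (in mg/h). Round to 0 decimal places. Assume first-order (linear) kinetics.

45 mg/h

At steady state, infusion rate R₀ = Css × CL = 24.3 × 1.870 = 45.44 mg/h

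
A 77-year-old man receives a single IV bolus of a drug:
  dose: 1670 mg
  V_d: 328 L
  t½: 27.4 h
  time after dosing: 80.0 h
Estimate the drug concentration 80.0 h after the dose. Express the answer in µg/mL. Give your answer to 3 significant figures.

C₀ = Dose / Vd = 1670 / 328 = 5.091 mg/L
k = ln2 / t½ = 0.693147 / 27.4 = 0.02530 h⁻¹
C = C₀ · e^(−k·t) = 5.091 × e^(−0.02530 × 80.0)
  = 5.091 × 0.1321 = 0.6725 mg/L
(0.6725 mg/L = 0.6725 µg/mL)

0.673 µg/mL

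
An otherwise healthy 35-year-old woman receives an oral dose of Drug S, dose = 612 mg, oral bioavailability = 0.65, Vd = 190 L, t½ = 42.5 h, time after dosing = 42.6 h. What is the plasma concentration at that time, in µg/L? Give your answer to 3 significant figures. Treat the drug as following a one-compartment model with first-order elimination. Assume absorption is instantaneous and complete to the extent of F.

Amount reaching circulation = F × Dose = 0.65 × 612.0 = 397.8 mg
C₀ = F·Dose / Vd = 397.8 / 190 = 2.094 mg/L
k = ln2 / t½ = 0.693147 / 42.5 = 0.01631 h⁻¹
C = C₀ · e^(−k·t) = 2.094 × e^(−0.01631 × 42.6)
  = 2.094 × 0.4992 = 1.045 mg/L
Convert: 1.045 mg/L × 1000 = 1045 µg/L

1050 µg/L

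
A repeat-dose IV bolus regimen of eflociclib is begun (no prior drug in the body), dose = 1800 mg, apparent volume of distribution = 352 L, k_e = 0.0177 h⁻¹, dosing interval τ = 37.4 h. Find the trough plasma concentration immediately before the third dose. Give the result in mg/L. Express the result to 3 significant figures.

C₀ per dose = Dose / Vd = 1800 / 352 = 5.114 mg/L
Fraction remaining after one interval: r = e^(−kτ) = e^(−0.01770 × 37.4) = 0.5158
Before dose 3, 2 doses have been given (aged 1τ, 2τ).
C_trough = C₀ × (r + r²) = 5.114 × (0.5158 + 0.2660) = 3.998 mg/L

4.00 mg/L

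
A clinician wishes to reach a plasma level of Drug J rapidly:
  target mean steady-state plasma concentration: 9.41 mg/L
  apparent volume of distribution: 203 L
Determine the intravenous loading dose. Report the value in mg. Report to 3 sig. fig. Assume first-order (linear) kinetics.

1910 mg

LD = Css × Vd = 9.41 × 203 = 1910 mg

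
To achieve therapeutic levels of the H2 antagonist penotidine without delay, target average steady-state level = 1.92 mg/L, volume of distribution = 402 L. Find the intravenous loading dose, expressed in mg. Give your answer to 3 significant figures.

LD = Css × Vd = 1.92 × 402 = 771.8 mg

772 mg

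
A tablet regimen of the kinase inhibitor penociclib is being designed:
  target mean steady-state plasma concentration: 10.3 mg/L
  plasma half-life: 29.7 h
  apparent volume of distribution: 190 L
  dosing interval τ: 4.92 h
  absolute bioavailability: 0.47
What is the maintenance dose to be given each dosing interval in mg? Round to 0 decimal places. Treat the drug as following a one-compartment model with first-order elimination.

k = ln2 / t½ = 0.693147 / 29.7 = 0.02334 h⁻¹
CL = k × Vd = 0.02334 × 190 = 4.435 L/h
At steady state, F × (Dose/τ) = Css × CL.
Dose = Css × CL × τ / F = 10.3 × 4.435 × 4.92 / 0.47 = 478.2 mg

478 mg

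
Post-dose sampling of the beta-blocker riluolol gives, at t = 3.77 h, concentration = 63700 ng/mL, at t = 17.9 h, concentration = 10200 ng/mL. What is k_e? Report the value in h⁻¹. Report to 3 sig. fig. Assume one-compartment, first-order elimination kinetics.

k = ln(C₁/C₂) / (t₂ − t₁) = ln(63700/10200) / (17.9 − 3.77)
  = 1.832 / 14.13 = 0.1297 h⁻¹

0.130 h⁻¹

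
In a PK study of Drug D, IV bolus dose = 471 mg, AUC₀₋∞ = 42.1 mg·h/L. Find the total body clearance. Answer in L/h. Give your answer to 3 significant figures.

11.2 L/h

CL = Dose / AUC = 471 / 42.1 = 11.19 L/h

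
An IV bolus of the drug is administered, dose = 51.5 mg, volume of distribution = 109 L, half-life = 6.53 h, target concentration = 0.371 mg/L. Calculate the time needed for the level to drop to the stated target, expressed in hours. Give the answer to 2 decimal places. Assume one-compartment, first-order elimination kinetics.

2.28 h

C₀ = Dose / Vd = 51.50 / 109 = 0.4725 mg/L
k = ln2 / t½ = 0.693147 / 6.53 = 0.1061 h⁻¹
t = ln(C₀ / C) / k = ln(0.4725 / 0.371) / 0.1061
  = ln(1.274) / 0.1061 = 0.2422 / 0.1061 = 2.283 h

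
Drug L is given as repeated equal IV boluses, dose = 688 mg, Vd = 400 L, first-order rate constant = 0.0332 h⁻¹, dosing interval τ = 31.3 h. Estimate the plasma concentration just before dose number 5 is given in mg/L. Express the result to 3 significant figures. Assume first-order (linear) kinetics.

C₀ per dose = Dose / Vd = 688 / 400 = 1.720 mg/L
Fraction remaining after one interval: r = e^(−kτ) = e^(−0.03320 × 31.3) = 0.3538
Before dose 5, 4 doses have been given (aged 1τ, 2τ, 3τ, 4τ).
C_trough = C₀ × (r + r² + … + r^4) = C₀ × r(1−r^4)/(1−r)
        = 1.720 × 0.3538 × (1 − 0.01567) / (1 − 0.3538) = 0.9270 mg/L

0.927 mg/L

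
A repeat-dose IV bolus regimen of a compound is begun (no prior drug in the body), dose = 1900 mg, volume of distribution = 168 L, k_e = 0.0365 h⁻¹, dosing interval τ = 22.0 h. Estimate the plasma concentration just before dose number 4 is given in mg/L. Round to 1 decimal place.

8.4 mg/L

C₀ per dose = Dose / Vd = 1900 / 168 = 11.31 mg/L
Fraction remaining after one interval: r = e^(−kτ) = e^(−0.03650 × 22.0) = 0.4480
Before dose 4, 3 doses have been given (aged 1τ, 2τ, 3τ).
C_trough = C₀ × (r + r² + … + r^3) = C₀ × r(1−r^3)/(1−r)
        = 11.31 × 0.4480 × (1 − 0.08992) / (1 − 0.4480) = 8.354 mg/L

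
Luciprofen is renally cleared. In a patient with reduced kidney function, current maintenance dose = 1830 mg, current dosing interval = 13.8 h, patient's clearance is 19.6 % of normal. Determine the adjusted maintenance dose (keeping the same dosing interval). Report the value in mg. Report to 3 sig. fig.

To keep the same average steady-state level, dosing rate must scale with clearance.
CL ratio = 19.6 / 100 = 0.1960
New dose (same interval) = 1830 × 0.1960 = 358.7 mg

359 mg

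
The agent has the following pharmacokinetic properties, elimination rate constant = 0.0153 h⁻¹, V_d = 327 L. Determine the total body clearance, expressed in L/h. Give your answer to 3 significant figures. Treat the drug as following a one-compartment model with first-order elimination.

5.00 L/h

CL = k × Vd = 0.0153 × 327 = 5.003 L/h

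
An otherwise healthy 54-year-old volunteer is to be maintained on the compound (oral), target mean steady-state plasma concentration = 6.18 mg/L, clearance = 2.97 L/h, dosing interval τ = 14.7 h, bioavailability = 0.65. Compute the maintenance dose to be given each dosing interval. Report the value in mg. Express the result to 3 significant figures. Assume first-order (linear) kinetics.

At steady state, F × (Dose/τ) = Css × CL.
Dose = Css × CL × τ / F = 6.18 × 2.970 × 14.7 / 0.65 = 415.1 mg

415 mg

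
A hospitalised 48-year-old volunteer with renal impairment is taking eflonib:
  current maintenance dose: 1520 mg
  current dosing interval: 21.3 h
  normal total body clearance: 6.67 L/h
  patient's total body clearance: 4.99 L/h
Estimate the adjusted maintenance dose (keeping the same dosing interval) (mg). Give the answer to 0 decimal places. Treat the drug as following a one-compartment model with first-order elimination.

1137 mg

To keep the same average steady-state level, dosing rate must scale with clearance.
CL ratio = 4.99 / 6.67 = 0.7481
New dose (same interval) = 1520 × 0.7481 = 1137 mg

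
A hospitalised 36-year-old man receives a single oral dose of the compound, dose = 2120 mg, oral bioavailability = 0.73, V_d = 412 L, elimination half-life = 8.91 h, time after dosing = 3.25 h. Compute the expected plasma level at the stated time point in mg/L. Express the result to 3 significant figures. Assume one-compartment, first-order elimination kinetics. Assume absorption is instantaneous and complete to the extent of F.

Amount reaching circulation = F × Dose = 0.73 × 2120 = 1548 mg
C₀ = F·Dose / Vd = 1548 / 412 = 3.757 mg/L
k = ln2 / t½ = 0.693147 / 8.91 = 0.07779 h⁻¹
C = C₀ · e^(−k·t) = 3.757 × e^(−0.07779 × 3.25)
  = 3.757 × 0.7766 = 2.918 mg/L

2.92 mg/L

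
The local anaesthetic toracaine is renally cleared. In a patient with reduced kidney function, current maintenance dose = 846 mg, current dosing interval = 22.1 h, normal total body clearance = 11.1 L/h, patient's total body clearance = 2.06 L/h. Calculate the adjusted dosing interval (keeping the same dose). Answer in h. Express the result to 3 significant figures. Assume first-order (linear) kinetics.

To keep the same average steady-state level, dosing rate must scale with clearance.
CL ratio = 2.06 / 11.1 = 0.1856
New interval (same dose) = 22.1 / 0.1856 = 119.1 h

119 h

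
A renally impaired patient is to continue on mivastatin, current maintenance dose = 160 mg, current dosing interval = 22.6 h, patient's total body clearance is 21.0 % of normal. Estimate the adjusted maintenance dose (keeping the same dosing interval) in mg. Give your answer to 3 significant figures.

33.6 mg

To keep the same average steady-state level, dosing rate must scale with clearance.
CL ratio = 21.0 / 100 = 0.2100
New dose (same interval) = 160 × 0.2100 = 33.60 mg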